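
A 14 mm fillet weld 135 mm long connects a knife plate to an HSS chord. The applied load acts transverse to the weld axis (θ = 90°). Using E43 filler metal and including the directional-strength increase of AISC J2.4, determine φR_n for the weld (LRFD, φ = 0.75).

φR_n ≈ 388 kN

E43XX → F_EXX = 430 MPa.
t_e = 0.707 × 14 = 9.898 mm; A_we = 9.898 × 135 = 1336 mm².
Directional factor: 1.0 + 0.5 sin^1.5(90°) = 1.5.
F_nw = 0.6 × 430 × 1.5 = 387 MPa.
φR_n = 0.75 × 387 × 1336 × 10⁻³ = 387.8 kN.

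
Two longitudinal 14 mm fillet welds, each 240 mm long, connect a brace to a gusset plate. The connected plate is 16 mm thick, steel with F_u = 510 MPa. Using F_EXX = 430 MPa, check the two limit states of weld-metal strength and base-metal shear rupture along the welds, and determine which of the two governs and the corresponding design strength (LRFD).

t_e = 0.707 × 14 = 9.898 mm; L = 480 mm.
Weld metal: φR_n = 0.75 × 0.6 × 430 × 9.898 × 480 × 10⁻³ = 919.3 kN.
Base metal (shear rupture): φR_n = 0.75 × 0.6 × 510 × 16 × 480 × 10⁻³ = 1763 kN.
Governing: weld metal.

φR_n ≈ 919 kN (weld metal governs)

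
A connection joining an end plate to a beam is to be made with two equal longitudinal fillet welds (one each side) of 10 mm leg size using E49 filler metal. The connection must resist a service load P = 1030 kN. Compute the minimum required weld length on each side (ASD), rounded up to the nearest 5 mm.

E49XX → F_EXX = 490 MPa.
Throat t_e = 0.707 × 10 = 7.07 mm.
r_n/Ω = (0.6 × 490 × 7.07) / 2.0 = 1039 N/mm = 1.039 kN/mm.
L_req = P / (r_n/Ω) = 1030 / 1.039 = 991.1 mm total.
Per side: 991.1 / 2 = 495.5 mm.
Round up → use L = 500 mm on each side.

L = 500 mm on each side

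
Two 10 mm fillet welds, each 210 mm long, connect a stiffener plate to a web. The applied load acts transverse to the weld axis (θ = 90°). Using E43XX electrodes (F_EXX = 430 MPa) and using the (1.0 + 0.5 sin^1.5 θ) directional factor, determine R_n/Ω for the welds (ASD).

R_n/Ω ≈ 575 kN

t_e = 0.707 × 10 = 7.07 mm; A_we = 7.07 × 420 = 2969 mm².
Directional factor: 1.0 + 0.5 sin^1.5(90°) = 1.5.
F_nw = 0.6 × 430 × 1.5 = 387 MPa.
R_n/Ω = (387 × 2969) / 2.0 × 10⁻³ = 574.6 kN.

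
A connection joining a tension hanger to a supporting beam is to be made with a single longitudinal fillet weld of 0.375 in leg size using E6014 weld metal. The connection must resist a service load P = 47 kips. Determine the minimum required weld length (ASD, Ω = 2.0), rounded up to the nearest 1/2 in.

E60XX → F_EXX = 60 ksi.
Throat t_e = 0.707 × 0.375 = 0.2651 in.
r_n/Ω = (0.6 × 60 × 0.2651) / 2.0 = 4.772 kip/in.
L_req = P / (r_n/Ω) = 47 / 4.772 = 9.849 in total.
Round up → use L = 10 in.

L = 10 in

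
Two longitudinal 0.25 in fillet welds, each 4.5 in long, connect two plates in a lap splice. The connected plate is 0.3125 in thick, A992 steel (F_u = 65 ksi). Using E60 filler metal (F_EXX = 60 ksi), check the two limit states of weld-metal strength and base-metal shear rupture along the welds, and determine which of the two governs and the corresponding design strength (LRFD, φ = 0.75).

t_e = 0.707 × 0.25 = 0.1767 in; L = 9 in.
Weld metal: φR_n = 0.75 × 0.6 × 60 × 0.1767 × 9 = 42.95 kips.
Base metal (shear rupture): φR_n = 0.75 × 0.6 × 65 × 0.3125 × 9 = 82.27 kips.
Governing: weld metal.

φR_n ≈ 43 kips (weld metal governs)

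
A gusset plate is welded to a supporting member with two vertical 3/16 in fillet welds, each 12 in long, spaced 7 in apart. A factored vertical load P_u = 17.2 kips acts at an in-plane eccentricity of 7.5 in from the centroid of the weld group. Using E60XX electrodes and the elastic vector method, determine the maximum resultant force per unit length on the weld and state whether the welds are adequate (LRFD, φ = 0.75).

E60XX → F_EXX = 60 ksi.
Total weld length L_w = 24 in. Treat welds as unit-width lines.
Polar moment about centroid: J = 2[d³/12 + d(b/2)²] = 2[12³/12 + 12×3.5²] = 582 in³.
Direct shear f_v = P/L_w = 17.2 / 24 = 0.7167 kip/in (vertical).
Torsion M = P·e = 17.2 × 7.5 = 129 kip·in.
Critical point at (x, y) = (3.5, 6) from centroid. f_tx = M·y/J = 1.33 kip/in; f_ty = M·x/J = 0.7758 kip/in.
Resultant f_max = √[f_tx² + (f_v + f_ty)²] = √[1.33² + (0.7167 + 0.7758)²] = 1.999 kip/in.
Capacity per unit length: φr_n = 0.75 × 0.6 × 60 × (0.707 × 0.1875) = 3.579 kip/in.
1.999 ≤ 3.579 → adequate.

f_max ≈ 2 kip/in; adequate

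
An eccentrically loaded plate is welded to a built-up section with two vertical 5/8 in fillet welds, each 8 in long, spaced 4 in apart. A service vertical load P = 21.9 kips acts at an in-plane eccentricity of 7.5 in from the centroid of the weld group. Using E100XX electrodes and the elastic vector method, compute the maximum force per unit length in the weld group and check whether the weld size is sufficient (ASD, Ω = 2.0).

f_max ≈ 5.66 kip/in; adequate

E100XX → F_EXX = 100 ksi.
Total weld length L_w = 16 in. Treat welds as unit-width lines.
Polar moment about centroid: J = 2[d³/12 + d(b/2)²] = 2[8³/12 + 8×2²] = 149.3 in³.
Direct shear f_v = P/L_w = 21.9 / 16 = 1.369 kip/in (vertical).
Torsion M = P·e = 21.9 × 7.5 = 164.25 kip·in.
Critical point at (x, y) = (2, 4) from centroid. f_tx = M·y/J = 4.4 kip/in; f_ty = M·x/J = 2.2 kip/in.
Resultant f_max = √[f_tx² + (f_v + f_ty)²] = √[4.4² + (1.369 + 2.2)²] = 5.665 kip/in.
Capacity per unit length: r_n/Ω = (1/2.0) × 0.6 × 100 × (0.707 × 0.625) = 13.26 kip/in.
5.665 ≤ 13.26 → adequate.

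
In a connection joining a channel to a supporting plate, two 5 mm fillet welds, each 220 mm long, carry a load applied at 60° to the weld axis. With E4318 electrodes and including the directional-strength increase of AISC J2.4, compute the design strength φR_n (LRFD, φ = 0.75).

E43XX → F_EXX = 430 MPa.
t_e = 0.707 × 5 = 3.535 mm; A_we = 3.535 × 440 = 1555 mm².
Directional factor: 1.0 + 0.5 sin^1.5(60°) = 1.403.
F_nw = 0.6 × 430 × 1.403 = 362 MPa.
φR_n = 0.75 × 362 × 1555 × 10⁻³ = 422.2 kN.

φR_n ≈ 422 kN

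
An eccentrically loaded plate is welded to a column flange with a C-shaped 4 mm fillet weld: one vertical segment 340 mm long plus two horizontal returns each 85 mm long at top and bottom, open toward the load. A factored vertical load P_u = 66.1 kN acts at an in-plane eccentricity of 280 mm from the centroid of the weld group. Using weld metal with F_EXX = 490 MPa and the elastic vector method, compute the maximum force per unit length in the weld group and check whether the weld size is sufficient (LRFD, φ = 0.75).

Total weld length L_w = 510 mm. Treat welds as unit-width lines.
Centroid: x̄ = 2×85×42.5 / 510 = 14.17 mm from the vertical weld.
Polar moment about centroid: J = I_x + I_y = [340³/12 + 2×85×170²] + [340×14.17² + 2(85³/12 + 85×28.33²)] = 8495000 mm³.
Direct shear f_v = P/L_w = 66.1×10³ / 510 = 129.6 N/mm (vertical).
Torsion M = P·e = 66.1×10³ × 280 = 18508000 N·mm.
Critical point at (x, y) = (70.83, 170) from centroid. f_tx = M·y/J = 370.4 N/mm; f_ty = M·x/J = 154.3 N/mm.
Resultant f_max = √[f_tx² + (f_v + f_ty)²] = √[370.4² + (129.6 + 154.3)²] = 466.7 N/mm.
Capacity per unit length: φr_n = 0.75 × 0.6 × 490 × (0.707 × 4) = 623.6 N/mm.
466.7 ≤ 623.6 → adequate.

f_max ≈ 467 N/mm; adequate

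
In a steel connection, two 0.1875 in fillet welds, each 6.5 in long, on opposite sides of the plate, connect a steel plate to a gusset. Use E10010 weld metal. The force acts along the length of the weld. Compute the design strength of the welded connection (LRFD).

φR_n ≈ 77.5 kip

E100XX → F_EXX = 100 ksi.
Effective throat t_e = 0.707 × 0.1875 = 0.1326 in.
Total length L = 13 in; A_we = 0.1326 × 13 = 1.723 in².
F_nw = 0.6 F_EXX = 0.6 × 100 = 60 ksi.
φR_n = 0.75 × 60 × 1.723 = 77.55 kip.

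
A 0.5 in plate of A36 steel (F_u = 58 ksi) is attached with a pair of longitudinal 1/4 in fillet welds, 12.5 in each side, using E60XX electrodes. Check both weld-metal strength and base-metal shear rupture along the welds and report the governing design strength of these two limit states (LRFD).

φR_n ≈ 119 kips (weld metal governs)

E60XX → F_EXX = 60 ksi.
t_e = 0.707 × 0.25 = 0.1767 in; L = 25 in.
Weld metal: φR_n = 0.75 × 0.6 × 60 × 0.1767 × 25 = 119.3 kips.
Base metal (shear rupture): φR_n = 0.75 × 0.6 × 58 × 0.5 × 25 = 326.2 kips.
Governing: weld metal.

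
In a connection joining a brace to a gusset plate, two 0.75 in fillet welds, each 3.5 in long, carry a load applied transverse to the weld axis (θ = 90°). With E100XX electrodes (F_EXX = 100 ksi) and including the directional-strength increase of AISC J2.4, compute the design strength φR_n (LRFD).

t_e = 0.707 × 0.75 = 0.5302 in; A_we = 0.5302 × 7 = 3.712 in².
Directional factor: 1.0 + 0.5 sin^1.5(90°) = 1.5.
F_nw = 0.6 × 100 × 1.5 = 90 ksi.
φR_n = 0.75 × 90 × 3.712 = 250.5 kip.

φR_n ≈ 251 kip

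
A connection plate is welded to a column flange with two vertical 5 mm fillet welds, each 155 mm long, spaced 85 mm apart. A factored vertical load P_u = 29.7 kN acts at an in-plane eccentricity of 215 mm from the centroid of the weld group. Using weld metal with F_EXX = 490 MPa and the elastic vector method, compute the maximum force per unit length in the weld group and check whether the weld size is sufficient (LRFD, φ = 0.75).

Total weld length L_w = 310 mm. Treat welds as unit-width lines.
Polar moment about centroid: J = 2[d³/12 + d(b/2)²] = 2[155³/12 + 155×42.5²] = 1181000 mm³.
Direct shear f_v = P/L_w = 29.7×10³ / 310 = 95.81 N/mm (vertical).
Torsion M = P·e = 29.7×10³ × 215 = 6385500 N·mm.
Critical point at (x, y) = (42.5, 77.5) from centroid. f_tx = M·y/J = 419.2 N/mm; f_ty = M·x/J = 229.9 N/mm.
Resultant f_max = √[f_tx² + (f_v + f_ty)²] = √[419.2² + (95.81 + 229.9)²] = 530.8 N/mm.
Capacity per unit length: φr_n = 0.75 × 0.6 × 490 × (0.707 × 5) = 779.5 N/mm.
530.8 ≤ 779.5 → adequate.

f_max ≈ 531 N/mm; adequate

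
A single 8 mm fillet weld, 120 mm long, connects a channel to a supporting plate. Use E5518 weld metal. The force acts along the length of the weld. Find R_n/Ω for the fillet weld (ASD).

E55XX → F_EXX = 550 MPa.
Effective throat t_e = 0.707 × 8 = 5.656 mm.
Total length L = 120 mm; A_we = 5.656 × 120 = 678.7 mm².
F_nw = 0.6 F_EXX = 0.6 × 550 = 330 MPa.
R_n = 330 × 678.7 × 10⁻³ = 224 kN; R_n/Ω = 224/2.0 = 112 kN.

R_n/Ω ≈ 112 kN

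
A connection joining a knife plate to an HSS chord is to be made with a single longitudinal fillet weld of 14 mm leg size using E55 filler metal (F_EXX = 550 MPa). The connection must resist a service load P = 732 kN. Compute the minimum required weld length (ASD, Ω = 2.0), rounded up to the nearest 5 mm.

Throat t_e = 0.707 × 14 = 9.898 mm.
r_n/Ω = (0.6 × 550 × 9.898) / 2.0 = 1633 N/mm = 1.633 kN/mm.
L_req = P / (r_n/Ω) = 732 / 1.633 = 448.2 mm total.
Round up → use L = 450 mm.

L = 450 mm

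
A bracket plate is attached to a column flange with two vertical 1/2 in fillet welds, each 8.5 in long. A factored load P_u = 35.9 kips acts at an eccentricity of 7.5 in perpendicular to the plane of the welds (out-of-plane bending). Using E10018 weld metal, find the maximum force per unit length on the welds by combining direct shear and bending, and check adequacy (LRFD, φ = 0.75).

f_max ≈ 11.4 kip/in; adequate

E100XX → F_EXX = 100 ksi.
L_w = 2 × 8.5 = 17 in; section modulus (unit throat) S = 2 × L²/6 = 24.08 in².
Direct shear f_v = P/L_w = 35.9/17 = 2.112 kip/in.
Moment M = P × e = 35.9 × 7.5 = 269.25 kip·in; bending f_b = M/S = 11.18 kip/in.
f_max = √(f_v² + f_b²) = √(2.112² + 11.18²) = 11.38 kip/in.
φr_n = 0.75 × 0.6 × 100 × (0.707 × 0.5) = 15.91 kip/in → adequate.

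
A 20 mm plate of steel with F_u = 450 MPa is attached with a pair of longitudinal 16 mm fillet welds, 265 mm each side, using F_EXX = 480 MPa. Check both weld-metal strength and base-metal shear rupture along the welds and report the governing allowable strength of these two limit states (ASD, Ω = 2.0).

t_e = 0.707 × 16 = 11.31 mm; L = 530 mm.
Weld metal: R_n/Ω = (1/2.0) × 0.6 × 480 × 11.31 × 530 × 10⁻³ = 863.3 kN.
Base metal (shear rupture): R_n/Ω = (1/2.0) × 0.6 × 450 × 20 × 530 × 10⁻³ = 1431 kN.
Governing: weld metal.

R_n/Ω ≈ 863 kN (weld metal governs)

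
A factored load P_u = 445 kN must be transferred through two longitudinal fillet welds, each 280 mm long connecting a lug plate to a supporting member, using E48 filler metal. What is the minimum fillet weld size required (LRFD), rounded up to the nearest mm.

w = 6 mm

E48XX → F_EXX = 480 MPa.
Total weld length L = 560 mm.
Required throat t_e = P_u / (φ × 0.6 F_EXX × L) = 445 / (0.75 × 0.6 × 480 × 560 × 10⁻³) = 3.679 mm.
Required leg w = t_e / 0.707 = 5.204 mm → use 6 mm.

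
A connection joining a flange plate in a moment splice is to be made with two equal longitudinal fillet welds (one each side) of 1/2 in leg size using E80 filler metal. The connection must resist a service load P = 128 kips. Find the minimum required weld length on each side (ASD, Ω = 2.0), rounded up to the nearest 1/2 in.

L = 8 in on each side

E80XX → F_EXX = 80 ksi.
Throat t_e = 0.707 × 0.5 = 0.3535 in.
r_n/Ω = (0.6 × 80 × 0.3535) / 2.0 = 8.484 kip/in.
L_req = P / (r_n/Ω) = 128 / 8.484 = 15.09 in total.
Per side: 15.09 / 2 = 7.544 in.
Round up → use L = 8 in on each side.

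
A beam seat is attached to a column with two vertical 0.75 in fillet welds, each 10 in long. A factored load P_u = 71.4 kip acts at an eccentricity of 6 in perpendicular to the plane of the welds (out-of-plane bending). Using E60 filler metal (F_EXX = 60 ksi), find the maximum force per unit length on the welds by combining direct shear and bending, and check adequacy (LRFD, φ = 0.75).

f_max ≈ 13.3 kip/in; adequate

L_w = 2 × 10 = 20 in; section modulus (unit throat) S = 2 × L²/6 = 33.33 in².
Direct shear f_v = P/L_w = 71.4/20 = 3.57 kip/in.
Moment M = P × e = 71.4 × 6 = 428.4 kip·in; bending f_b = M/S = 12.85 kip/in.
f_max = √(f_v² + f_b²) = √(3.57² + 12.85²) = 13.34 kip/in.
φr_n = 0.75 × 0.6 × 60 × (0.707 × 0.75) = 14.32 kip/in → adequate.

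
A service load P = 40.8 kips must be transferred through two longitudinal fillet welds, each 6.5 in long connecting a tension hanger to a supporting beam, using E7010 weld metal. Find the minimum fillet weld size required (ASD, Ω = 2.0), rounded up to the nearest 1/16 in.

E70XX → F_EXX = 70 ksi.
Total weld length L = 13 in.
Required throat t_e = P × Ω / (0.6 F_EXX × L) = 40.8 × 2.0 / (0.6 × 70 × 13) = 0.1495 in.
Required leg w = t_e / 0.707 = 0.2114 in → use 1/4 in.

w = 1/4 in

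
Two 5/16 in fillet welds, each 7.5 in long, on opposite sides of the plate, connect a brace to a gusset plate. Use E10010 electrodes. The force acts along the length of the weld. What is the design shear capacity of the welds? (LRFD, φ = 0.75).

φR_n ≈ 149 kips

E100XX → F_EXX = 100 ksi.
Effective throat t_e = 0.707 × 0.3125 = 0.2209 in.
Total length L = 15 in; A_we = 0.2209 × 15 = 3.314 in².
F_nw = 0.6 F_EXX = 0.6 × 100 = 60 ksi.
φR_n = 0.75 × 60 × 3.314 = 149.1 kips.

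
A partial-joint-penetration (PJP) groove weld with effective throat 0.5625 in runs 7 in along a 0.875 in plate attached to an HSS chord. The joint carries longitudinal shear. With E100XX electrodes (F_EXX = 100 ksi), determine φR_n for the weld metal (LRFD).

Effective throat (given) t_e = 0.5625 in.
A_we = 0.5625 × 7 = 3.938 in².
F_nw = 0.6 F_EXX = 60 ksi.
φR_n = 0.75 × 60 × 3.938 = 177.2 kip.

φR_n ≈ 177 kip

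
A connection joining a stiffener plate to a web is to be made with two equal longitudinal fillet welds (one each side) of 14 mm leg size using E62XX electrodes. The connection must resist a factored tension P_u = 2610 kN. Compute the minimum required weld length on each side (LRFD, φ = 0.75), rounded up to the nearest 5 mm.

L = 475 mm on each side

E62XX → F_EXX = 620 MPa.
Throat t_e = 0.707 × 14 = 9.898 mm.
φr_n = 0.75 × 0.6 × 620 × 9.898 × 10⁻³ = 2.762 kN/mm.
L_req = P_u / φr_n = 2610 / 2.762 = 945.1 mm total.
Per side: 945.1 / 2 = 472.6 mm.
Round up → use L = 475 mm on each side.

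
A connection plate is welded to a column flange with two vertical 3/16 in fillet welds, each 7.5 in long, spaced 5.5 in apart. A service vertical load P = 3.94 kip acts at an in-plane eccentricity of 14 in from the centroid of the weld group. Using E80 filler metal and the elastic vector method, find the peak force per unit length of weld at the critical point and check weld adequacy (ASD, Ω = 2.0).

E80XX → F_EXX = 80 ksi.
Total weld length L_w = 15 in. Treat welds as unit-width lines.
Polar moment about centroid: J = 2[d³/12 + d(b/2)²] = 2[7.5³/12 + 7.5×2.75²] = 183.8 in³.
Direct shear f_v = P/L_w = 3.94 / 15 = 0.2627 kip/in (vertical).
Torsion M = P·e = 3.94 × 14 = 55.16 kip·in.
Critical point at (x, y) = (2.75, 3.75) from centroid. f_tx = M·y/J = 1.126 kip/in; f_ty = M·x/J = 0.8255 kip/in.
Resultant f_max = √[f_tx² + (f_v + f_ty)²] = √[1.126² + (0.2627 + 0.8255)²] = 1.566 kip/in.
Capacity per unit length: r_n/Ω = (1/2.0) × 0.6 × 80 × (0.707 × 0.1875) = 3.181 kip/in.
1.566 ≤ 3.181 → adequate.

f_max ≈ 1.57 kip/in; adequate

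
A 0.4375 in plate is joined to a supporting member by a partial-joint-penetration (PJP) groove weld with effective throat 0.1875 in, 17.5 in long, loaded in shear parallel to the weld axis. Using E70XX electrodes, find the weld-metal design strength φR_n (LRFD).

φR_n ≈ 103 kips

E70XX → F_EXX = 70 ksi.
Effective throat (given) t_e = 0.1875 in.
A_we = 0.1875 × 17.5 = 3.281 in².
F_nw = 0.6 F_EXX = 42 ksi.
φR_n = 0.75 × 42 × 3.281 = 103.4 kips.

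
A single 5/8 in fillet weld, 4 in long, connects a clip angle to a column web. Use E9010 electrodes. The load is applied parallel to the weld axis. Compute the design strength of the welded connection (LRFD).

E90XX → F_EXX = 90 ksi.
Effective throat t_e = 0.707 × 0.625 = 0.4419 in.
Total length L = 4 in; A_we = 0.4419 × 4 = 1.767 in².
F_nw = 0.6 F_EXX = 0.6 × 90 = 54 ksi.
φR_n = 0.75 × 54 × 1.767 = 71.58 kip.

φR_n ≈ 71.6 kip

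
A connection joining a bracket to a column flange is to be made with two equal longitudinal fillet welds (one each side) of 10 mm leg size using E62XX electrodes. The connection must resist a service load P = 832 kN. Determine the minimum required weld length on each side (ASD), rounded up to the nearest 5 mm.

L = 320 mm on each side

E62XX → F_EXX = 620 MPa.
Throat t_e = 0.707 × 10 = 7.07 mm.
r_n/Ω = (0.6 × 620 × 7.07) / 2.0 = 1315 N/mm = 1.315 kN/mm.
L_req = P / (r_n/Ω) = 832 / 1.315 = 632.7 mm total.
Per side: 632.7 / 2 = 316.3 mm.
Round up → use L = 320 mm on each side.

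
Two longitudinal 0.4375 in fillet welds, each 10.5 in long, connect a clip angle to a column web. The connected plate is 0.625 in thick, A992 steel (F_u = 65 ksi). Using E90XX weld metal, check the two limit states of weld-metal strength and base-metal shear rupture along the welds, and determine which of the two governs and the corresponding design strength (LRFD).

φR_n ≈ 263 kip (weld metal governs)

E90XX → F_EXX = 90 ksi.
t_e = 0.707 × 0.4375 = 0.3093 in; L = 21 in.
Weld metal: φR_n = 0.75 × 0.6 × 90 × 0.3093 × 21 = 263.1 kip.
Base metal (shear rupture): φR_n = 0.75 × 0.6 × 65 × 0.625 × 21 = 383.9 kip.
Governing: weld metal.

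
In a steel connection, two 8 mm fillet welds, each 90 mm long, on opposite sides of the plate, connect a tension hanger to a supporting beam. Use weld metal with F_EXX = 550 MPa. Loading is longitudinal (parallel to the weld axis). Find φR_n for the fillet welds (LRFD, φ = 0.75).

φR_n ≈ 252 kN

Effective throat t_e = 0.707 × 8 = 5.656 mm.
Total length L = 180 mm; A_we = 5.656 × 180 = 1018 mm².
F_nw = 0.6 F_EXX = 0.6 × 550 = 330 MPa.
φR_n = 0.75 × 330 × 1018 × 10⁻³ = 252 kN.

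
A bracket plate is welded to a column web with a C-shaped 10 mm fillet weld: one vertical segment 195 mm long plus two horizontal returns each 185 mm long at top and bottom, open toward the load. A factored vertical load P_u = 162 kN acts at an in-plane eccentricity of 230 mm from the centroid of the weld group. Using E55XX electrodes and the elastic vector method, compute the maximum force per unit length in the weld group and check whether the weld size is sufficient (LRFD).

f_max ≈ 1180 N/mm; adequate

E55XX → F_EXX = 550 MPa.
Total weld length L_w = 565 mm. Treat welds as unit-width lines.
Centroid: x̄ = 2×185×92.5 / 565 = 60.58 mm from the vertical weld.
Polar moment about centroid: J = I_x + I_y = [195³/12 + 2×185×97.5²] + [195×60.58² + 2(185³/12 + 185×31.92²)] = 6283000 mm³.
Direct shear f_v = P/L_w = 162×10³ / 565 = 286.7 N/mm (vertical).
Torsion M = P·e = 162×10³ × 230 = 37260000 N·mm.
Critical point at (x, y) = (124.4, 97.5) from centroid. f_tx = M·y/J = 578.2 N/mm; f_ty = M·x/J = 737.9 N/mm.
Resultant f_max = √[f_tx² + (f_v + f_ty)²] = √[578.2² + (286.7 + 737.9)²] = 1176 N/mm.
Capacity per unit length: φr_n = 0.75 × 0.6 × 550 × (0.707 × 10) = 1750 N/mm.
1176 ≤ 1750 → adequate.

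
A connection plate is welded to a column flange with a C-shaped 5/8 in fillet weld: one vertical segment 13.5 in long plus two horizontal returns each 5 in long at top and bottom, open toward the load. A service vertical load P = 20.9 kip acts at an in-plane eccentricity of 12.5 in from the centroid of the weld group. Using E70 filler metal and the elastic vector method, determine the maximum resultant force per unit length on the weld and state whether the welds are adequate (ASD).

f_max ≈ 3.38 kip/in; adequate

E70XX → F_EXX = 70 ksi.
Total weld length L_w = 23.5 in. Treat welds as unit-width lines.
Centroid: x̄ = 2×5×2.5 / 23.5 = 1.064 in from the vertical weld.
Polar moment about centroid: J = I_x + I_y = [13.5³/12 + 2×5×6.75²] + [13.5×1.064² + 2(5³/12 + 5×1.436²)] = 717.4 in³.
Direct shear f_v = P/L_w = 20.9 / 23.5 = 0.8894 kip/in (vertical).
Torsion M = P·e = 20.9 × 12.5 = 261.25 kip·in.
Critical point at (x, y) = (3.936, 6.75) from centroid. f_tx = M·y/J = 2.458 kip/in; f_ty = M·x/J = 1.433 kip/in.
Resultant f_max = √[f_tx² + (f_v + f_ty)²] = √[2.458² + (0.8894 + 1.433)²] = 3.382 kip/in.
Capacity per unit length: r_n/Ω = (1/2.0) × 0.6 × 70 × (0.707 × 0.625) = 9.279 kip/in.
3.382 ≤ 9.279 → adequate.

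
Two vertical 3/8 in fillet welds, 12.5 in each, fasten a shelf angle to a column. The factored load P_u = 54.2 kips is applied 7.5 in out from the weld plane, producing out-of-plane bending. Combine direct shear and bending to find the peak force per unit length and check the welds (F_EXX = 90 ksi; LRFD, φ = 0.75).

L_w = 2 × 12.5 = 25 in; section modulus (unit throat) S = 2 × L²/6 = 52.08 in².
Direct shear f_v = P/L_w = 54.2/25 = 2.168 kip/in.
Moment M = P × e = 54.2 × 7.5 = 406.5 kip·in; bending f_b = M/S = 7.805 kip/in.
f_max = √(f_v² + f_b²) = √(2.168² + 7.805²) = 8.1 kip/in.
φr_n = 0.75 × 0.6 × 90 × (0.707 × 0.375) = 10.74 kip/in → adequate.

f_max ≈ 8.1 kip/in; adequate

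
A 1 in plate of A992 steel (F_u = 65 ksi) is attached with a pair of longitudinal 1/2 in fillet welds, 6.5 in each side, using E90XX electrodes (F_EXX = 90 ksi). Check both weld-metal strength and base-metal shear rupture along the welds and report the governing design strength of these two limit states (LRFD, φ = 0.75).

φR_n ≈ 186 kip (weld metal governs)

t_e = 0.707 × 0.5 = 0.3535 in; L = 13 in.
Weld metal: φR_n = 0.75 × 0.6 × 90 × 0.3535 × 13 = 186.1 kip.
Base metal (shear rupture): φR_n = 0.75 × 0.6 × 65 × 1 × 13 = 380.2 kip.
Governing: weld metal.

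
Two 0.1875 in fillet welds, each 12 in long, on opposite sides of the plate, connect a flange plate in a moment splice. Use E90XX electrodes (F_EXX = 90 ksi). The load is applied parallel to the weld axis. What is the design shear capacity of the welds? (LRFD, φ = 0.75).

Effective throat t_e = 0.707 × 0.1875 = 0.1326 in.
Total length L = 24 in; A_we = 0.1326 × 24 = 3.181 in².
F_nw = 0.6 F_EXX = 0.6 × 90 = 54 ksi.
φR_n = 0.75 × 54 × 3.181 = 128.9 kips.

φR_n ≈ 129 kips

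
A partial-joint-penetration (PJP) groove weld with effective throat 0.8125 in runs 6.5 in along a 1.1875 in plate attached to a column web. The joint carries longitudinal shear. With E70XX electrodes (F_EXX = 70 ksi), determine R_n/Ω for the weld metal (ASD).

Effective throat (given) t_e = 0.8125 in.
A_we = 0.8125 × 6.5 = 5.281 in².
F_nw = 0.6 F_EXX = 42 ksi.
R_n/Ω = (42 × 5.281) / 2.0 = 110.9 kip.

R_n/Ω ≈ 111 kip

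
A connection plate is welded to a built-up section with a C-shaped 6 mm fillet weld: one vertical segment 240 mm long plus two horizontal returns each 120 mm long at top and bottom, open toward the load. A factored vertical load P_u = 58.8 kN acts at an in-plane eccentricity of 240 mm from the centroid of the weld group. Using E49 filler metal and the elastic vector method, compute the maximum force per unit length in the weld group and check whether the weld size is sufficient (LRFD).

f_max ≈ 481 N/mm; adequate

E49XX → F_EXX = 490 MPa.
Total weld length L_w = 480 mm. Treat welds as unit-width lines.
Centroid: x̄ = 2×120×60 / 480 = 30 mm from the vertical weld.
Polar moment about centroid: J = I_x + I_y = [240³/12 + 2×120×120²] + [240×30² + 2(120³/12 + 120×30²)] = 5328000 mm³.
Direct shear f_v = P/L_w = 58.8×10³ / 480 = 122.5 N/mm (vertical).
Torsion M = P·e = 58.8×10³ × 240 = 14112000 N·mm.
Critical point at (x, y) = (90, 120) from centroid. f_tx = M·y/J = 317.8 N/mm; f_ty = M·x/J = 238.4 N/mm.
Resultant f_max = √[f_tx² + (f_v + f_ty)²] = √[317.8² + (122.5 + 238.4)²] = 480.9 N/mm.
Capacity per unit length: φr_n = 0.75 × 0.6 × 490 × (0.707 × 6) = 935.4 N/mm.
480.9 ≤ 935.4 → adequate.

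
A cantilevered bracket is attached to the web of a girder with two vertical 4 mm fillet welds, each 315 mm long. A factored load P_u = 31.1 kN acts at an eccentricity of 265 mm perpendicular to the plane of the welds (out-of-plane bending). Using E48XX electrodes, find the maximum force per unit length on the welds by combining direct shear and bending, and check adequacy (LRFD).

E48XX → F_EXX = 480 MPa.
L_w = 2 × 315 = 630 mm; section modulus (unit throat) S = 2 × L²/6 = 33080 mm².
Direct shear f_v = P/L_w = 31.1×10³/630 = 49.37 N/mm.
Moment M = P × e = 31.1×10³ × 265 = 8241500 N·mm; bending f_b = M/S = 249.2 N/mm.
f_max = √(f_v² + f_b²) = √(49.37² + 249.2²) = 254 N/mm.
φr_n = 0.75 × 0.6 × 480 × (0.707 × 4) = 610.8 N/mm → adequate.

f_max ≈ 254 N/mm; adequate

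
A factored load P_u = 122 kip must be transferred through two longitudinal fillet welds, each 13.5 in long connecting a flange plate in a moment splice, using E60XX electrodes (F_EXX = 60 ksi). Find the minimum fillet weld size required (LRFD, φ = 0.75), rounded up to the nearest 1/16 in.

Total weld length L = 27 in.
Required throat t_e = P_u / (φ × 0.6 F_EXX × L) = 122 / (0.75 × 0.6 × 60 × 27) = 0.1674 in.
Required leg w = t_e / 0.707 = 0.2367 in → use 1/4 in.

w = 1/4 in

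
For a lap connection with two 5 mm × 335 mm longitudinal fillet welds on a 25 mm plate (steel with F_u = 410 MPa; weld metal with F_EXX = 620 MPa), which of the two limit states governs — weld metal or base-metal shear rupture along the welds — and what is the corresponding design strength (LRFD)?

t_e = 0.707 × 5 = 3.535 mm; L = 670 mm.
Weld metal: φR_n = 0.75 × 0.6 × 620 × 3.535 × 670 × 10⁻³ = 660.8 kN.
Base metal (shear rupture): φR_n = 0.75 × 0.6 × 410 × 25 × 670 × 10⁻³ = 3090 kN.
Governing: weld metal.

φR_n ≈ 661 kN (weld metal governs)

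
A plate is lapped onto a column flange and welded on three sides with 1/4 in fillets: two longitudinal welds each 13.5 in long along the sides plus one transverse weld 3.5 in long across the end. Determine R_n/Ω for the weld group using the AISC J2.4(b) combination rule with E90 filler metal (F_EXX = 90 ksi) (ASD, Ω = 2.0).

t_e = 0.707 × 0.25 = 0.1767 in.
R_nwl = 0.6 × 90 × 0.1767 × 27 = 257.7 kips (longitudinal, 2 welds).
R_nwt = 0.6 × 90 × 0.1767 × 3.5 = 33.41 kips (transverse, base value).
(i) R_nwl + R_nwt = 291.1 kips; (ii) 0.85 R_nwl + 1.5 R_nwt = 269.2 kips.
R_n = max = 291.1 kips [governs: (i)]; R_n/Ω = 145.6 kips.

R_n/Ω ≈ 146 kips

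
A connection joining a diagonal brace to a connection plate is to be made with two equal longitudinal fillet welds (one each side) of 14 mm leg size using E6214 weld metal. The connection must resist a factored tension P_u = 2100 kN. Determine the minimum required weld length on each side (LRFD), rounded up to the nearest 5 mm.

E62XX → F_EXX = 620 MPa.
Throat t_e = 0.707 × 14 = 9.898 mm.
φr_n = 0.75 × 0.6 × 620 × 9.898 × 10⁻³ = 2.762 kN/mm.
L_req = P_u / φr_n = 2100 / 2.762 = 760.4 mm total.
Per side: 760.4 / 2 = 380.2 mm.
Round up → use L = 385 mm on each side.

L = 385 mm on each side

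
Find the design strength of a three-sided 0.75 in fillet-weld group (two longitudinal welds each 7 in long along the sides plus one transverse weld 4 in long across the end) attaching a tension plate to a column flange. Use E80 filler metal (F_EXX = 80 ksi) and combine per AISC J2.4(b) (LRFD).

t_e = 0.707 × 0.75 = 0.5302 in.
R_nwl = 0.6 × 80 × 0.5302 × 14 = 356.3 kip (longitudinal, 2 welds).
R_nwt = 0.6 × 80 × 0.5302 × 4 = 101.8 kip (transverse, base value).
(i) R_nwl + R_nwt = 458.1 kip; (ii) 0.85 R_nwl + 1.5 R_nwt = 455.6 kip.
R_n = max = 458.1 kip [governs: (i)]; φR_n = 343.6 kip.

φR_n ≈ 344 kip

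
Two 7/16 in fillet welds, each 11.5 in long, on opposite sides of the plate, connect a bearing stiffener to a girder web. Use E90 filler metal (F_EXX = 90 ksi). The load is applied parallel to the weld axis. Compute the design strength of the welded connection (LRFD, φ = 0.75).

φR_n ≈ 288 kips

Effective throat t_e = 0.707 × 0.4375 = 0.3093 in.
Total length L = 23 in; A_we = 0.3093 × 23 = 7.114 in².
F_nw = 0.6 F_EXX = 0.6 × 90 = 54 ksi.
φR_n = 0.75 × 54 × 7.114 = 288.1 kips.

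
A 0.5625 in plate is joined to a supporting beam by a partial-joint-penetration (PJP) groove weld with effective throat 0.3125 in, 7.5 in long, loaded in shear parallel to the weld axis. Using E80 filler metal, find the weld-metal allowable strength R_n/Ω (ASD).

E80XX → F_EXX = 80 ksi.
Effective throat (given) t_e = 0.3125 in.
A_we = 0.3125 × 7.5 = 2.344 in².
F_nw = 0.6 F_EXX = 48 ksi.
R_n/Ω = (48 × 2.344) / 2.0 = 56.25 kips.

R_n/Ω ≈ 56.2 kips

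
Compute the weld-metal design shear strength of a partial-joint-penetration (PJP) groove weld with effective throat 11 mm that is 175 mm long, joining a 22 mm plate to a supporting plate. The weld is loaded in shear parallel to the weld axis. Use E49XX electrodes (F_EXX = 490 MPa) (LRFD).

Effective throat (given) t_e = 11 mm.
A_we = 11 × 175 = 1925 mm².
F_nw = 0.6 F_EXX = 294 MPa.
φR_n = 0.75 × 294 × 1925 × 10⁻³ = 424.5 kN.

φR_n ≈ 424 kN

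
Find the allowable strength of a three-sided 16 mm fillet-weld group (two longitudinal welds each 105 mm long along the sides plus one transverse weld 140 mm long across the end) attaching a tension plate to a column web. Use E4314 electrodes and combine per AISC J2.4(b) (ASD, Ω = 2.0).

R_n/Ω ≈ 567 kN

E43XX → F_EXX = 430 MPa.
t_e = 0.707 × 16 = 11.31 mm.
R_nwl = 0.6 × 430 × 11.31 × 210 × 10⁻³ = 612.9 kN (longitudinal, 2 welds).
R_nwt = 0.6 × 430 × 11.31 × 140 × 10⁻³ = 408.6 kN (transverse, base value).
(i) R_nwl + R_nwt = 1021 kN; (ii) 0.85 R_nwl + 1.5 R_nwt = 1134 kN.
R_n = max = 1134 kN [governs: (ii)]; R_n/Ω = 566.9 kN.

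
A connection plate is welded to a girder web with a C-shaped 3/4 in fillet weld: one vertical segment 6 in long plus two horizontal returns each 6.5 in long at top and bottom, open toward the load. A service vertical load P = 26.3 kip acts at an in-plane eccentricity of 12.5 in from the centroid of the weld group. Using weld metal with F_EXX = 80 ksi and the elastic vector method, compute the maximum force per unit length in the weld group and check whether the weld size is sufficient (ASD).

Total weld length L_w = 19 in. Treat welds as unit-width lines.
Centroid: x̄ = 2×6.5×3.25 / 19 = 2.224 in from the vertical weld.
Polar moment about centroid: J = I_x + I_y = [6³/12 + 2×6.5×3²] + [6×2.224² + 2(6.5³/12 + 6.5×1.026²)] = 224.1 in³.
Direct shear f_v = P/L_w = 26.3 / 19 = 1.384 kip/in (vertical).
Torsion M = P·e = 26.3 × 12.5 = 328.75 kip·in.
Critical point at (x, y) = (4.276, 3) from centroid. f_tx = M·y/J = 4.4 kip/in; f_ty = M·x/J = 6.272 kip/in.
Resultant f_max = √[f_tx² + (f_v + f_ty)²] = √[4.4² + (1.384 + 6.272)²] = 8.831 kip/in.
Capacity per unit length: r_n/Ω = (1/2.0) × 0.6 × 80 × (0.707 × 0.75) = 12.73 kip/in.
8.831 ≤ 12.73 → adequate.

f_max ≈ 8.83 kip/in; adequate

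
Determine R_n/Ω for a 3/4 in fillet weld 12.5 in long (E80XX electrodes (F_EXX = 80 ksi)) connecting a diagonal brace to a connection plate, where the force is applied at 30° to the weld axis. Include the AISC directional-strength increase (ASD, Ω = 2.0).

t_e = 0.707 × 0.75 = 0.5302 in; A_we = 0.5302 × 12.5 = 6.628 in².
Directional factor: 1.0 + 0.5 sin^1.5(30°) = 1.177.
F_nw = 0.6 × 80 × 1.177 = 56.49 ksi.
R_n/Ω = (56.49 × 6.628) / 2.0 = 187.2 kips.

R_n/Ω ≈ 187 kips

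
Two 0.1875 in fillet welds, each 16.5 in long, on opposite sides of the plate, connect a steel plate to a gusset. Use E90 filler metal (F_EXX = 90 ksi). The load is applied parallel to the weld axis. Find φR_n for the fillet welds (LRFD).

Effective throat t_e = 0.707 × 0.1875 = 0.1326 in.
Total length L = 33 in; A_we = 0.1326 × 33 = 4.375 in².
F_nw = 0.6 F_EXX = 0.6 × 90 = 54 ksi.
φR_n = 0.75 × 54 × 4.375 = 177.2 kips.

φR_n ≈ 177 kips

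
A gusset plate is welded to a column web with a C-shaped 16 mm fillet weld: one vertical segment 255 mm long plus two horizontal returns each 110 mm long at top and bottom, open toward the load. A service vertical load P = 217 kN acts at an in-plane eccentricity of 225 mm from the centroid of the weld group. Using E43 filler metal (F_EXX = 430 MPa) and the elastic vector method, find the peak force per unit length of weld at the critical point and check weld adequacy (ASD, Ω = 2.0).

f_max ≈ 1650 N/mm; NOT adequate

Total weld length L_w = 475 mm. Treat welds as unit-width lines.
Centroid: x̄ = 2×110×55 / 475 = 25.47 mm from the vertical weld.
Polar moment about centroid: J = I_x + I_y = [255³/12 + 2×110×127.5²] + [255×25.47² + 2(110³/12 + 110×29.53²)] = 5537000 mm³.
Direct shear f_v = P/L_w = 217×10³ / 475 = 456.8 N/mm (vertical).
Torsion M = P·e = 217×10³ × 225 = 48825000 N·mm.
Critical point at (x, y) = (84.53, 127.5) from centroid. f_tx = M·y/J = 1124 N/mm; f_ty = M·x/J = 745.3 N/mm.
Resultant f_max = √[f_tx² + (f_v + f_ty)²] = √[1124² + (456.8 + 745.3)²] = 1646 N/mm.
Capacity per unit length: r_n/Ω = (1/2.0) × 0.6 × 430 × (0.707 × 16) = 1459 N/mm.
1646 > 1459 → NOT adequate.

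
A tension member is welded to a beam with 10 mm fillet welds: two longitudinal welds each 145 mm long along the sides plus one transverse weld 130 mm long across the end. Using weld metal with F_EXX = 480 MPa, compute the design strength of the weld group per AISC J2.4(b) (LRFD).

t_e = 0.707 × 10 = 7.07 mm.
R_nwl = 0.6 × 480 × 7.07 × 290 × 10⁻³ = 590.5 kN (longitudinal, 2 welds).
R_nwt = 0.6 × 480 × 7.07 × 130 × 10⁻³ = 264.7 kN (transverse, base value).
(i) R_nwl + R_nwt = 855.2 kN; (ii) 0.85 R_nwl + 1.5 R_nwt = 899 kN.
R_n = max = 899 kN [governs: (ii)]; φR_n = 674.2 kN.

φR_n ≈ 674 kN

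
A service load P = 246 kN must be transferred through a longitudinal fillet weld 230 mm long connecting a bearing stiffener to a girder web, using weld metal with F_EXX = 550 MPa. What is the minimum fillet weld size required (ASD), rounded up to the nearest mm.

w = 10 mm

Total weld length L = 230 mm.
Required throat t_e = P × Ω / (0.6 F_EXX × L) = 246 × 2.0 / (0.6 × 550 × 230 × 10⁻³) = 6.482 mm.
Required leg w = t_e / 0.707 = 9.169 mm → use 10 mm.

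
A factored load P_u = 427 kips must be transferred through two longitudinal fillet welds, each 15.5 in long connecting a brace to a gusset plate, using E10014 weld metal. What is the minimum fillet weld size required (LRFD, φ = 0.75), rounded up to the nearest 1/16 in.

E100XX → F_EXX = 100 ksi.
Total weld length L = 31 in.
Required throat t_e = P_u / (φ × 0.6 F_EXX × L) = 427 / (0.75 × 0.6 × 100 × 31) = 0.3061 in.
Required leg w = t_e / 0.707 = 0.4329 in → use 7/16 in.

w = 7/16 in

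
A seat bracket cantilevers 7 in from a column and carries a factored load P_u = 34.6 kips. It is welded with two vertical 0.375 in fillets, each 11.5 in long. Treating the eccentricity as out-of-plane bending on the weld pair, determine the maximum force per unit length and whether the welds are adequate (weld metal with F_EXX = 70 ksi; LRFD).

f_max ≈ 5.7 kip/in; adequate

L_w = 2 × 11.5 = 23 in; section modulus (unit throat) S = 2 × L²/6 = 44.08 in².
Direct shear f_v = P/L_w = 34.6/23 = 1.504 kip/in.
Moment M = P × e = 34.6 × 7 = 242.2 kip·in; bending f_b = M/S = 5.494 kip/in.
f_max = √(f_v² + f_b²) = √(1.504² + 5.494²) = 5.696 kip/in.
φr_n = 0.75 × 0.6 × 70 × (0.707 × 0.375) = 8.351 kip/in → adequate.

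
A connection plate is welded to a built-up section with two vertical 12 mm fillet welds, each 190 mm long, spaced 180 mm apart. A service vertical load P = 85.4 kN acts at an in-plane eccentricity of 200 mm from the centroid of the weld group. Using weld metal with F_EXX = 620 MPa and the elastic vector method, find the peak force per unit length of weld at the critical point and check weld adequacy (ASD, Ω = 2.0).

f_max ≈ 703 N/mm; adequate

Total weld length L_w = 380 mm. Treat welds as unit-width lines.
Polar moment about centroid: J = 2[d³/12 + d(b/2)²] = 2[190³/12 + 190×90²] = 4221000 mm³.
Direct shear f_v = P/L_w = 85.4×10³ / 380 = 224.7 N/mm (vertical).
Torsion M = P·e = 85.4×10³ × 200 = 17080000 N·mm.
Critical point at (x, y) = (90, 95) from centroid. f_tx = M·y/J = 384.4 N/mm; f_ty = M·x/J = 364.2 N/mm.
Resultant f_max = √[f_tx² + (f_v + f_ty)²] = √[384.4² + (224.7 + 364.2)²] = 703.3 N/mm.
Capacity per unit length: r_n/Ω = (1/2.0) × 0.6 × 620 × (0.707 × 12) = 1578 N/mm.
703.3 ≤ 1578 → adequate.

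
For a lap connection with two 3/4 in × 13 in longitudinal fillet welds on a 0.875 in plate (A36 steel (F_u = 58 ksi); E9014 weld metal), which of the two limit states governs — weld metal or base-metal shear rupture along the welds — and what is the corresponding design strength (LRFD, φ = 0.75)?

φR_n ≈ 558 kips (weld metal governs)

E90XX → F_EXX = 90 ksi.
t_e = 0.707 × 0.75 = 0.5302 in; L = 26 in.
Weld metal: φR_n = 0.75 × 0.6 × 90 × 0.5302 × 26 = 558.4 kips.
Base metal (shear rupture): φR_n = 0.75 × 0.6 × 58 × 0.875 × 26 = 593.8 kips.
Governing: weld metal.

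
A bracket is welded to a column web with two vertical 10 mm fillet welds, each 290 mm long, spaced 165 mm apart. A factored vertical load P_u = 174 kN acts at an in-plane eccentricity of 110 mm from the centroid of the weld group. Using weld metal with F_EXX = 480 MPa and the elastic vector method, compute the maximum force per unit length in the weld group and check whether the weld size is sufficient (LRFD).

f_max ≈ 606 N/mm; adequate

Total weld length L_w = 580 mm. Treat welds as unit-width lines.
Polar moment about centroid: J = 2[d³/12 + d(b/2)²] = 2[290³/12 + 290×82.5²] = 8012000 mm³.
Direct shear f_v = P/L_w = 174×10³ / 580 = 300 N/mm (vertical).
Torsion M = P·e = 174×10³ × 110 = 19140000 N·mm.
Critical point at (x, y) = (82.5, 145) from centroid. f_tx = M·y/J = 346.4 N/mm; f_ty = M·x/J = 197.1 N/mm.
Resultant f_max = √[f_tx² + (f_v + f_ty)²] = √[346.4² + (300 + 197.1)²] = 605.9 N/mm.
Capacity per unit length: φr_n = 0.75 × 0.6 × 480 × (0.707 × 10) = 1527 N/mm.
605.9 ≤ 1527 → adequate.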